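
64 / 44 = 16 / 11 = 1.45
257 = 257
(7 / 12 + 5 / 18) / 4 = 31 / 144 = 0.22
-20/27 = -0.74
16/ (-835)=-16/ 835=-0.02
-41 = -41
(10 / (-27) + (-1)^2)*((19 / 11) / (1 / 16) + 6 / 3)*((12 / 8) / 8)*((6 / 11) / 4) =2771 / 5808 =0.48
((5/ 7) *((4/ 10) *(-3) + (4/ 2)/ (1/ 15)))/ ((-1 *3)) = -48/ 7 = -6.86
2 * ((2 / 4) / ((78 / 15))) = 5 / 26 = 0.19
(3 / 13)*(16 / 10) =24 / 65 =0.37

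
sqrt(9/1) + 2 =5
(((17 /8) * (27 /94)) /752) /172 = 459 /97266688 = 0.00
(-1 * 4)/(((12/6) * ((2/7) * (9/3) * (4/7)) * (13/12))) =-3.77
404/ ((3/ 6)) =808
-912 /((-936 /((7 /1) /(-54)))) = -133 /1053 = -0.13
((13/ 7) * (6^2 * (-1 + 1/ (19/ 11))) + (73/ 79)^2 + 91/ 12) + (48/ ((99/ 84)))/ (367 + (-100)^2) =-3198193895927/ 162268721076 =-19.71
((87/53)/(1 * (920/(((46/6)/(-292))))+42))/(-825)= 29/510095850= 0.00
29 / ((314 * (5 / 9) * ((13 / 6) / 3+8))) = 2349 / 123245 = 0.02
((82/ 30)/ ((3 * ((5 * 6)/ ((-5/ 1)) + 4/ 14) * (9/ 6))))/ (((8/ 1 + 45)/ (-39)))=3731/ 47700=0.08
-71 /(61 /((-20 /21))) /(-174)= -710 /111447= -0.01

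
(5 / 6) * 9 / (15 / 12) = 6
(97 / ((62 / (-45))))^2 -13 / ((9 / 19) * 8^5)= 1404755935433 / 283410432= 4956.61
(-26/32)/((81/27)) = -13/48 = -0.27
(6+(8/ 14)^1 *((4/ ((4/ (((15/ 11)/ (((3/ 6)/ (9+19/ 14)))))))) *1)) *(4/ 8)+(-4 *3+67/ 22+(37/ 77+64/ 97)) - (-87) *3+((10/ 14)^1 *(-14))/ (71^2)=264.25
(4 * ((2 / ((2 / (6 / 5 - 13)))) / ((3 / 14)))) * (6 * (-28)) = 185024 / 5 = 37004.80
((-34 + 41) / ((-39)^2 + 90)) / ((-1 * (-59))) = 7 / 95049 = 0.00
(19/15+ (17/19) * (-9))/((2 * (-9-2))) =967/3135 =0.31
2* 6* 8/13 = 96/13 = 7.38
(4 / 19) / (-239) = -4 / 4541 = -0.00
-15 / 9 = -5 / 3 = -1.67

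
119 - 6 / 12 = 237 / 2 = 118.50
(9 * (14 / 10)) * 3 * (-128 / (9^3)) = -896 / 135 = -6.64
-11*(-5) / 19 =2.89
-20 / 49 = -0.41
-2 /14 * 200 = -200 /7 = -28.57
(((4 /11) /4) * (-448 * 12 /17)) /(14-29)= 1792 /935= 1.92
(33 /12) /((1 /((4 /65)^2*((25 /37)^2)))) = 0.00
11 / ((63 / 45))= 55 / 7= 7.86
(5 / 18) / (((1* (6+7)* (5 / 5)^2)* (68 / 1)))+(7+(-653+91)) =-8831155 / 15912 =-555.00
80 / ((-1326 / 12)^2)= 320 / 48841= 0.01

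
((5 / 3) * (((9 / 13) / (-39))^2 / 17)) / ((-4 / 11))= -165 / 1942148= -0.00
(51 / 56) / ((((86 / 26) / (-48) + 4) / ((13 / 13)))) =3978 / 17171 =0.23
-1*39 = -39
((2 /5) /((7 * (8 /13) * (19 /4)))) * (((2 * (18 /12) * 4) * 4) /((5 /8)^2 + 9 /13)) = 519168 /599165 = 0.87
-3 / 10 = -0.30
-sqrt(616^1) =-2 * sqrt(154) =-24.82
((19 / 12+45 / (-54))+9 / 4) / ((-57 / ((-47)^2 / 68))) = -1.71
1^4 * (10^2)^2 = 10000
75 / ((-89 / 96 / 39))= -280800 / 89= -3155.06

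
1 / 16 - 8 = -127 / 16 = -7.94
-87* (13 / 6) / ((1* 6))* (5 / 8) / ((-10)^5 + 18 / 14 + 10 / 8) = 13195 / 67198296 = 0.00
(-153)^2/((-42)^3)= -867/2744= -0.32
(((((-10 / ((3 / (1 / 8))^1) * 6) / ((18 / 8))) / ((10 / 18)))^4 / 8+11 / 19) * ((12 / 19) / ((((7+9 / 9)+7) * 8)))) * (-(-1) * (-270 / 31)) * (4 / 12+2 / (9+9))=-588 / 11191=-0.05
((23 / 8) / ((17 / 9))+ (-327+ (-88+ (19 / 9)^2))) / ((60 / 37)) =-166713749 / 660960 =-252.23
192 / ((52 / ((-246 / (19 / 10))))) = -118080 / 247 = -478.06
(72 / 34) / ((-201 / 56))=-672 / 1139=-0.59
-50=-50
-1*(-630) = 630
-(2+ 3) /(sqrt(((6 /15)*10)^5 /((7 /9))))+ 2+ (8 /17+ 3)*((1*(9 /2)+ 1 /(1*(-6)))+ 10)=2639 /51 - 5*sqrt(7) /96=51.61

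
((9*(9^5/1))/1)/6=177147/2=88573.50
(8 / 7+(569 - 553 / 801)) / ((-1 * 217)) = -3192920 / 1216719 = -2.62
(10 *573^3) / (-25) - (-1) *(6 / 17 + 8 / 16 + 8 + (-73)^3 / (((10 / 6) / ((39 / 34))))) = -75520733.18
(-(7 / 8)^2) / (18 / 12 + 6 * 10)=-0.01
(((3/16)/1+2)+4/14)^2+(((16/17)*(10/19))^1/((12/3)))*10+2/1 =9.36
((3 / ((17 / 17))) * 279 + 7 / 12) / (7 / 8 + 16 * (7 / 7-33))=-20102 / 12267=-1.64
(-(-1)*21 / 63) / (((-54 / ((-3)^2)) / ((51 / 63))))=-17 / 378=-0.04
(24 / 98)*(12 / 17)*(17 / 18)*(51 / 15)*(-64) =-8704 / 245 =-35.53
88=88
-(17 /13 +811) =-10560 /13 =-812.31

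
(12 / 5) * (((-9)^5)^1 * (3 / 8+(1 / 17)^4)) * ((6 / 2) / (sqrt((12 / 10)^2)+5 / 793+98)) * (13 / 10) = -1372784612278599 / 657064718260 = -2089.27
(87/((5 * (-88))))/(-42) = 29/6160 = 0.00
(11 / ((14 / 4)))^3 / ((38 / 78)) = 415272 / 6517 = 63.72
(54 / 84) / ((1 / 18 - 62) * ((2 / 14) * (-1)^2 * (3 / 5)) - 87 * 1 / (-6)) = 27 / 386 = 0.07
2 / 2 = 1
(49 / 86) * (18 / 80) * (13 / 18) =637 / 6880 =0.09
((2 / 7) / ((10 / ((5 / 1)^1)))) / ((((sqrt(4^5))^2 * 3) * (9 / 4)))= 0.00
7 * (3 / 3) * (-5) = -35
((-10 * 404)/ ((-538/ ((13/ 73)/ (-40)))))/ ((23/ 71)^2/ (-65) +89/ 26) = -430224145/ 44029826119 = -0.01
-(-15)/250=3/50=0.06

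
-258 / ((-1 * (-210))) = -43 / 35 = -1.23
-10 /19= -0.53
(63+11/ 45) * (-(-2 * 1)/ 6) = 2846/ 135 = 21.08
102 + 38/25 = 2588/25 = 103.52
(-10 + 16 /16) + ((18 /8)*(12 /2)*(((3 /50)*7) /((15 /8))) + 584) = 72253 /125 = 578.02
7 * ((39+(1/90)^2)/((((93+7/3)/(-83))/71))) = -13031232151/772200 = -16875.46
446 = 446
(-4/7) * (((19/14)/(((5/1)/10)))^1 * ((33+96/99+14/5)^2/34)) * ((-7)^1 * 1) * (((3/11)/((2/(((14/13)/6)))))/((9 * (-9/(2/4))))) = -699361291/10721803950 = -0.07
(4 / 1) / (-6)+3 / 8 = -7 / 24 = -0.29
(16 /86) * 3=24 /43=0.56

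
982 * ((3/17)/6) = 491/17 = 28.88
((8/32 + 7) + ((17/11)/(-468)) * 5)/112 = 18619/288288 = 0.06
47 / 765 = 0.06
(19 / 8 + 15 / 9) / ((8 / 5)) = 485 / 192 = 2.53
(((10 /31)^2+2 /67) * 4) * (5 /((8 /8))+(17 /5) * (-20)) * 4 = -134.98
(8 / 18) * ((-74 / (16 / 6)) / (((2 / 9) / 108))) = -5994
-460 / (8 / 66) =-3795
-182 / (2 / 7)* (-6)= 3822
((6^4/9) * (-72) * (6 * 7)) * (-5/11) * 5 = 10886400/11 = 989672.73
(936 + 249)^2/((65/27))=7582815/13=583293.46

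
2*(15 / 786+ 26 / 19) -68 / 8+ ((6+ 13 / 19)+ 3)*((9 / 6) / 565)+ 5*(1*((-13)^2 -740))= -8045916973 / 2812570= -2860.70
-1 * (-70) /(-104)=-35 /52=-0.67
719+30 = 749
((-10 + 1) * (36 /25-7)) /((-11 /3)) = -3753 /275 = -13.65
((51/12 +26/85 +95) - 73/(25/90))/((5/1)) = -55503/1700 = -32.65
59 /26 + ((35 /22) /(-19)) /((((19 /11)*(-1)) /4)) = 23119 /9386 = 2.46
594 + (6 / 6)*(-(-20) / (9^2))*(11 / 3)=144562 / 243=594.91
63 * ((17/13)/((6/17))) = 6069/26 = 233.42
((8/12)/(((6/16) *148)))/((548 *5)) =1/228105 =0.00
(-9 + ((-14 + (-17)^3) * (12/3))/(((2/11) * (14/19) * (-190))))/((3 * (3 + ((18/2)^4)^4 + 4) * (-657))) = -53567/255661195455889468560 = -0.00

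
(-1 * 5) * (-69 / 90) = 23 / 6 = 3.83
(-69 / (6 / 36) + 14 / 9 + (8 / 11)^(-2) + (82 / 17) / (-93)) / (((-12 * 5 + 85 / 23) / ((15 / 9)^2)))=14333620355 / 707579712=20.26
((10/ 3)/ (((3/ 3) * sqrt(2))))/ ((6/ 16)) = 40 * sqrt(2)/ 9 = 6.29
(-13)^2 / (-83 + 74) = -169 / 9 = -18.78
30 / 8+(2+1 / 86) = 991 / 172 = 5.76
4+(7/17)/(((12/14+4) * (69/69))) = 2361/578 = 4.08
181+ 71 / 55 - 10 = 9476 / 55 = 172.29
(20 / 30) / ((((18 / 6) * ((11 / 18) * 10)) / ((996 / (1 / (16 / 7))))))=31872 / 385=82.78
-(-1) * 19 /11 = 19 /11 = 1.73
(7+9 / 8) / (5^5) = 13 / 5000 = 0.00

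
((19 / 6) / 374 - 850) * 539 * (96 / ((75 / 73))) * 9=-163744844088 / 425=-385281986.09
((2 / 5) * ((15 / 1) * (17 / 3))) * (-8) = -272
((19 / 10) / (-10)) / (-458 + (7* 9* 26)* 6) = -19 / 937000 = -0.00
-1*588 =-588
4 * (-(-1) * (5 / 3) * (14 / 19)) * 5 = 1400 / 57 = 24.56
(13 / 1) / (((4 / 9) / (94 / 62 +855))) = 776646 / 31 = 25053.10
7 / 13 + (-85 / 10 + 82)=1925 / 26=74.04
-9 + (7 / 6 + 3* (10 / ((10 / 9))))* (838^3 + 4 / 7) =348086199337 / 21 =16575533301.76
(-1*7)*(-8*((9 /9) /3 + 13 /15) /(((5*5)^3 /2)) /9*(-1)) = -224 /234375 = -0.00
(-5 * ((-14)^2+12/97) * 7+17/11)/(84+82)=-7322591/177122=-41.34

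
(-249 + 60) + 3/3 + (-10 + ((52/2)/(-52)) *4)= -200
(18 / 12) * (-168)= -252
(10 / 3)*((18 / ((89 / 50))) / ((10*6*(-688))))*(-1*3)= 75 / 30616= 0.00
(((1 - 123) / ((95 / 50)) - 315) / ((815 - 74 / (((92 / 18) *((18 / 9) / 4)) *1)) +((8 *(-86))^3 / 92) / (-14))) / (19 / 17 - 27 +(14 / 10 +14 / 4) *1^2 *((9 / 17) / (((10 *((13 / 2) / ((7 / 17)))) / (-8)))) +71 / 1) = -0.00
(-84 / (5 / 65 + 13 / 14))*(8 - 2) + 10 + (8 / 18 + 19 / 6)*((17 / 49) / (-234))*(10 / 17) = -237871633 / 484218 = -491.25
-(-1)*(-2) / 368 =-1 / 184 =-0.01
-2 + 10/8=-3/4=-0.75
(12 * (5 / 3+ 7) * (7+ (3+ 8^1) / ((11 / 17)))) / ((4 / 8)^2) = 9984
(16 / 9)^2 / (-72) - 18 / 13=-13538 / 9477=-1.43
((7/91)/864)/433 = 1/4863456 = 0.00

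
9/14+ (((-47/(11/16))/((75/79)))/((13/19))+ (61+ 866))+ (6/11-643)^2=683073288367/1651650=413570.24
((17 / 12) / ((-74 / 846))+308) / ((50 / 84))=906927 / 1850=490.23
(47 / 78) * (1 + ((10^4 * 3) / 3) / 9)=470423 / 702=670.12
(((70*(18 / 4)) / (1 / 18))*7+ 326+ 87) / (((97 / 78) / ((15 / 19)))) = 46920510 / 1843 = 25458.77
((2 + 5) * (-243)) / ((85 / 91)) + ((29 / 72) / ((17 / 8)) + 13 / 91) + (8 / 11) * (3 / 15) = -21448403 / 11781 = -1820.59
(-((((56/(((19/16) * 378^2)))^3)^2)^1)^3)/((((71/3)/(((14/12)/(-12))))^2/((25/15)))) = -0.00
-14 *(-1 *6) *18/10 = 756/5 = 151.20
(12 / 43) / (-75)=-4 / 1075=-0.00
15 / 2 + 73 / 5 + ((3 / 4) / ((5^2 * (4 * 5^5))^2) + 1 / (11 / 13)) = 100039062500033 / 4296875000000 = 23.28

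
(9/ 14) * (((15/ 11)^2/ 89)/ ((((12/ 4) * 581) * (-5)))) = -135/ 87595046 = -0.00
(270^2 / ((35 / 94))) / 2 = 685260 / 7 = 97894.29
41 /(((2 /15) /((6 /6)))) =615 /2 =307.50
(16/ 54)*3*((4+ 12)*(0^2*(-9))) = 0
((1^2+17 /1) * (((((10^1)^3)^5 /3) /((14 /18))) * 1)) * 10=540000000000000000 /7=77142857142857142.86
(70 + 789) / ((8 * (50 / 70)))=6013 / 40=150.32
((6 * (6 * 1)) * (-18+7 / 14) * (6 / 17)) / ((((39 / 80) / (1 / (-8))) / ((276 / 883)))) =3477600 / 195143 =17.82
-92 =-92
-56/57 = -0.98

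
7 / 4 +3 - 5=-1 / 4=-0.25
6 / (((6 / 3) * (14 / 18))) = 27 / 7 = 3.86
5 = 5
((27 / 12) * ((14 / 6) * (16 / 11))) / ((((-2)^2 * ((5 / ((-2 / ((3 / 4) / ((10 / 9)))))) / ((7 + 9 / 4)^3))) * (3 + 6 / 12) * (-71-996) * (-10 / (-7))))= 354571 / 2112660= 0.17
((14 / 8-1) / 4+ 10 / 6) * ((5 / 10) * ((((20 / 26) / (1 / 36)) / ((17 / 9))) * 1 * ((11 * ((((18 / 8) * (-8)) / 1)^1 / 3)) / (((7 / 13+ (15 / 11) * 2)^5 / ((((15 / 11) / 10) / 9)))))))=-55266327996165 / 1510404655363276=-0.04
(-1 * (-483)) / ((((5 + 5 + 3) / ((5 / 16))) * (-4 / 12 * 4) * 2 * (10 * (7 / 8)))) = -207 / 416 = -0.50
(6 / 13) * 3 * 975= 1350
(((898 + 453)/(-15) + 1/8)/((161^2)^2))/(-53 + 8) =10793/3628250501400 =0.00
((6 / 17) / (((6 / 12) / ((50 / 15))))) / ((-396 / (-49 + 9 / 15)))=44 / 153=0.29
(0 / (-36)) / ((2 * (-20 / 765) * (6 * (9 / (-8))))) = 0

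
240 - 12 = 228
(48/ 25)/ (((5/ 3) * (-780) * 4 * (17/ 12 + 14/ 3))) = -36/ 593125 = -0.00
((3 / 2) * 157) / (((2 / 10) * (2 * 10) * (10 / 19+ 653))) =2983 / 33112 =0.09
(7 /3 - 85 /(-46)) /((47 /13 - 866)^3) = -1267669 /194451878996478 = -0.00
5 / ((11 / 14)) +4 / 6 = 232 / 33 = 7.03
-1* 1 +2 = 1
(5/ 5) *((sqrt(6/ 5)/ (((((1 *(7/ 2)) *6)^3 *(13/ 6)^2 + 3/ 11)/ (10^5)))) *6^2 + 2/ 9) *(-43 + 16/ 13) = -637120000 *sqrt(30)/ 921037 - 362/ 39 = -3798.11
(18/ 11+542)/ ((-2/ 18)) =-53820/ 11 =-4892.73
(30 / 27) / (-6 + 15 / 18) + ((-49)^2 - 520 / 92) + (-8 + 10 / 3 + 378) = 5921749 / 2139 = 2768.47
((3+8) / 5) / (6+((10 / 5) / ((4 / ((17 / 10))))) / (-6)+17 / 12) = 88 / 291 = 0.30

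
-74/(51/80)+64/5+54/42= -101.99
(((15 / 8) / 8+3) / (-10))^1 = -207 / 640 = -0.32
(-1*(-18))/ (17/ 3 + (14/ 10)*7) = 135/ 116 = 1.16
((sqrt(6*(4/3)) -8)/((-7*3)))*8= 64/21 -16*sqrt(2)/21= 1.97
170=170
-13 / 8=-1.62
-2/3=-0.67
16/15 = 1.07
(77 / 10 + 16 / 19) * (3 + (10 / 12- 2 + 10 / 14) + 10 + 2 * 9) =694103 / 2660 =260.94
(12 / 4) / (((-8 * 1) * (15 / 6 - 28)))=1 / 68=0.01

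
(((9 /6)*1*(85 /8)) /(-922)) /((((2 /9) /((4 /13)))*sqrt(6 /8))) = -765*sqrt(3) /47944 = -0.03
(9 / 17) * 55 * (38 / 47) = 18810 / 799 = 23.54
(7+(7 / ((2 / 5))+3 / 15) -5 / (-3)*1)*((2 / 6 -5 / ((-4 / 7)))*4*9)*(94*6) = 24313758 / 5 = 4862751.60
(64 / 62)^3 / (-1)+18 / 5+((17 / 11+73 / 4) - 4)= 119909237 / 6554020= 18.30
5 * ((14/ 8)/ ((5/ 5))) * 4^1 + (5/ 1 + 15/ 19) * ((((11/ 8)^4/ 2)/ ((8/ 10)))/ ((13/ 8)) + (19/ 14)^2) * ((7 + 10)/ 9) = 5218346785/ 74360832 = 70.18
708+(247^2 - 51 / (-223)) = 13762942 / 223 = 61717.23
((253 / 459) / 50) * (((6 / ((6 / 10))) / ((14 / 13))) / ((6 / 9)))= 3289 / 21420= 0.15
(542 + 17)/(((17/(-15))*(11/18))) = -150930/187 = -807.11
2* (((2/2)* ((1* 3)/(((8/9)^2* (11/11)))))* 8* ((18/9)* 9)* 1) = 1093.50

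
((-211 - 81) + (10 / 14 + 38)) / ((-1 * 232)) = 1773 / 1624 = 1.09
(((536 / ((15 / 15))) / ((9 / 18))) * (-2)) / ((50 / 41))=-43952 / 25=-1758.08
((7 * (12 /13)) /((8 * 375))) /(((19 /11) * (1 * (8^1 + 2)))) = 77 /617500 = 0.00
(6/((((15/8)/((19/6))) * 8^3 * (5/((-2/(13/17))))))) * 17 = -5491/31200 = -0.18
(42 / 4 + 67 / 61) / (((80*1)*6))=283 / 11712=0.02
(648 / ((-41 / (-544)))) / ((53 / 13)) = 4582656 / 2173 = 2108.91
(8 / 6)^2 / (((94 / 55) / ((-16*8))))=-56320 / 423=-133.14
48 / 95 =0.51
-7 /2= -3.50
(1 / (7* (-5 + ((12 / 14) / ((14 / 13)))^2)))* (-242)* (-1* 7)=-290521 / 5242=-55.42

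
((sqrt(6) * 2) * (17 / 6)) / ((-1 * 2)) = -17 * sqrt(6) / 6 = -6.94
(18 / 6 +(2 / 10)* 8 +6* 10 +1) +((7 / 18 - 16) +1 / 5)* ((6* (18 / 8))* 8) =-7994 / 5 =-1598.80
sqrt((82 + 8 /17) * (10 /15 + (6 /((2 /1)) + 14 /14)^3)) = 2 * sqrt(3467847) /51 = 73.03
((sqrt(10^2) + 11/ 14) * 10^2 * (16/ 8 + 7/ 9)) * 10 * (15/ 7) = 9437500/ 147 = 64200.68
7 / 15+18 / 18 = 22 / 15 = 1.47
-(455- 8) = -447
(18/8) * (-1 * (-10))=45/2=22.50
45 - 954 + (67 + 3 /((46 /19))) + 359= -22161 /46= -481.76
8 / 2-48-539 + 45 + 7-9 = -540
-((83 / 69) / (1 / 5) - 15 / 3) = -70 / 69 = -1.01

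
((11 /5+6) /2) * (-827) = -33907 /10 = -3390.70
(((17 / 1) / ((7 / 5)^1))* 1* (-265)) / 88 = -22525 / 616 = -36.57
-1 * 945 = -945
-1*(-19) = 19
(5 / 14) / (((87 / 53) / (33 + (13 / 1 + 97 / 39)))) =501115 / 47502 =10.55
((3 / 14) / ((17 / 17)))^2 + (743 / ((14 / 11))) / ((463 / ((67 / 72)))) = 1.22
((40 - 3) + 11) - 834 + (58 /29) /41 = -32224 /41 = -785.95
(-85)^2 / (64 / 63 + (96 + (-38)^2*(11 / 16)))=1820700 / 274621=6.63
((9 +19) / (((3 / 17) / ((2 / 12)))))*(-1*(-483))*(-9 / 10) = -57477 / 5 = -11495.40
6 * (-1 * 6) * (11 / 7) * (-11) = 4356 / 7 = 622.29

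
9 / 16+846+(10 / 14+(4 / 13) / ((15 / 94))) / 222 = 2052299531 / 2424240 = 846.57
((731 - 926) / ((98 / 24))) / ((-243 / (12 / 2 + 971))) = 254020 / 1323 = 192.00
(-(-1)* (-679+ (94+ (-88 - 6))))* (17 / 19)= -607.53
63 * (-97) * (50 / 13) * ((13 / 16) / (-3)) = 50925 / 8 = 6365.62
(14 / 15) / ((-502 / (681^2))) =-1082109 / 1255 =-862.24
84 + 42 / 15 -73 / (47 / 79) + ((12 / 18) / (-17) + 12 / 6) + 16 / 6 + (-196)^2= 460040933 / 11985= 38384.73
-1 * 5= -5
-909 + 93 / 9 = -2696 / 3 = -898.67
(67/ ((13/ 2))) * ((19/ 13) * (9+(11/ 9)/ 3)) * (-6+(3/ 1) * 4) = 1293368/ 1521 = 850.34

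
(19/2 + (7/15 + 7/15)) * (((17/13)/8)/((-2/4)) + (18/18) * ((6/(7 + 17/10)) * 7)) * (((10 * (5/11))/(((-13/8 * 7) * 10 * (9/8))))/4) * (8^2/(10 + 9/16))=-395511808/156542841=-2.53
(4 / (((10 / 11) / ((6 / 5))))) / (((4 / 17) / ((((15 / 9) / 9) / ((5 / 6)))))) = 374 / 75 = 4.99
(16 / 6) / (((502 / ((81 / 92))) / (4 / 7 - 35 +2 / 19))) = -123255 / 767809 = -0.16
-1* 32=-32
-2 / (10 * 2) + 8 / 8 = 9 / 10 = 0.90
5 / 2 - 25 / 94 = 105 / 47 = 2.23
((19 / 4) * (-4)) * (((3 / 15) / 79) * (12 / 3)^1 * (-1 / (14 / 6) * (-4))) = -912 / 2765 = -0.33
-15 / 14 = -1.07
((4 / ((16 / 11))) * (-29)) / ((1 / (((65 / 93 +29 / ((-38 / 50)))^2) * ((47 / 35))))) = -3284303684365 / 21856023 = -150269.96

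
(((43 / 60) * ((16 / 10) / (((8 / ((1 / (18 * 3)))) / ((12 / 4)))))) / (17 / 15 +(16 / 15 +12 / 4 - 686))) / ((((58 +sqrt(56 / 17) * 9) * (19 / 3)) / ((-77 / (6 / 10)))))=1632323 / 367774641216 - 3311 * sqrt(238) / 40863849024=0.00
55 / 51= 1.08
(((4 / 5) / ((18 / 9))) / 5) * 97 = 194 / 25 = 7.76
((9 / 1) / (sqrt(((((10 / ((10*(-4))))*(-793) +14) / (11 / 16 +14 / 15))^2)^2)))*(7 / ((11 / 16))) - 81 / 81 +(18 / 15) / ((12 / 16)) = 119991412 / 198220275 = 0.61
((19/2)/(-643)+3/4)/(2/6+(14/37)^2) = 7766337/5033404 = 1.54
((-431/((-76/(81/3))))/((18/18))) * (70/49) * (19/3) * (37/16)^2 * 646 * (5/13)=42881084325/23296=1840705.89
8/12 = 2/3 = 0.67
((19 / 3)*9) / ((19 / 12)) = 36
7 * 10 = 70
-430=-430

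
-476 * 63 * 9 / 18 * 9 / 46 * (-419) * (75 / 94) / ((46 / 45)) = 95415256125 / 99452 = 959410.13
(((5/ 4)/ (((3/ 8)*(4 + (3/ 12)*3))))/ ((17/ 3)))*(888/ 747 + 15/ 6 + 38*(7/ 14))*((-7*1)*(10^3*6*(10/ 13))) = -90776.63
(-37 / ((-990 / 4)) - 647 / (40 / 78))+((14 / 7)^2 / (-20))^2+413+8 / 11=-8392559 / 9900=-847.73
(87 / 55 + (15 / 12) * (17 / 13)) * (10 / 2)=16.08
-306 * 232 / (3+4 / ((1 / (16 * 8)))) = -70992 / 515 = -137.85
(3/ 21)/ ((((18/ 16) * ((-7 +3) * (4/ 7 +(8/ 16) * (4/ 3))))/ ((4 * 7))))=-28/ 39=-0.72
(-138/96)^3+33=123001/4096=30.03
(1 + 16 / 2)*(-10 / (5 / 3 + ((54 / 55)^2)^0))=-135 / 4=-33.75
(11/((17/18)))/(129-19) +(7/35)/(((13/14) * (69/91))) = 0.39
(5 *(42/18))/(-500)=-7/300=-0.02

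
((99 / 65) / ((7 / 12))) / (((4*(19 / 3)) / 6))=5346 / 8645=0.62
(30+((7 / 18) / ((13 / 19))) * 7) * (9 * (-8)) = -31804 / 13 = -2446.46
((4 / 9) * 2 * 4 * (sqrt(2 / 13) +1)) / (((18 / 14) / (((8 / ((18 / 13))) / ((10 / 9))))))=448 * sqrt(26) / 405 +5824 / 405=20.02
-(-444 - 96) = 540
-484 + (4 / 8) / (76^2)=-5591167 / 11552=-484.00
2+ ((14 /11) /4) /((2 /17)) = 207 /44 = 4.70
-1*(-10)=10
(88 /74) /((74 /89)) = 1958 /1369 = 1.43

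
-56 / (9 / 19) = -1064 / 9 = -118.22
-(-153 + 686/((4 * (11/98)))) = -15124/11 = -1374.91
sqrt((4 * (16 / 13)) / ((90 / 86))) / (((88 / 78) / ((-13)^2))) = 338 * sqrt(2795) / 55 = 324.90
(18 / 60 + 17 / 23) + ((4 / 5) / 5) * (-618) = -112517 / 1150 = -97.84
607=607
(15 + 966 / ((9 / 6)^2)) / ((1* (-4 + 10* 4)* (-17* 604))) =-1333 / 1108944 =-0.00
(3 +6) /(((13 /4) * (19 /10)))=360 /247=1.46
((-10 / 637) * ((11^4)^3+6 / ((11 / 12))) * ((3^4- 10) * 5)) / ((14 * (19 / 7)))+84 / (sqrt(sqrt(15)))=-61277814055605325 / 133133+28 * 15^(3 / 4) / 5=-460275168815.57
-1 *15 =-15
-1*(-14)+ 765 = 779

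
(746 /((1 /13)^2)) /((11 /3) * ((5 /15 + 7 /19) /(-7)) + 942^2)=0.14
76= 76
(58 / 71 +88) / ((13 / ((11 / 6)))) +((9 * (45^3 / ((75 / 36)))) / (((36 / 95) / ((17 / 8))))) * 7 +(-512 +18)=15452040.40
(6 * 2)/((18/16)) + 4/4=35/3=11.67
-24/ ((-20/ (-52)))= -312/ 5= -62.40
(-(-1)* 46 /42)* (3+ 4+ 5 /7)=414 /49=8.45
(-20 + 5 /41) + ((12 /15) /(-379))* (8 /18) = -13900481 /699255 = -19.88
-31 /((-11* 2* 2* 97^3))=31 /40157612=0.00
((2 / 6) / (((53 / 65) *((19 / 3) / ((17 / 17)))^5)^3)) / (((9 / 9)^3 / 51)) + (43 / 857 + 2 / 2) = 2034108584001413455437244575 / 1936923396044456486830711111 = 1.05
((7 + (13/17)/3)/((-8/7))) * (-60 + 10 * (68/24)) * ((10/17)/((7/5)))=439375/5202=84.46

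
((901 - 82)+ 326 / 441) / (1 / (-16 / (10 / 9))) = -578408 / 49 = -11804.24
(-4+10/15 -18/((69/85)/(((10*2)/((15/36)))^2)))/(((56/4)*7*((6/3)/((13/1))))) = -22914775/6762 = -3388.76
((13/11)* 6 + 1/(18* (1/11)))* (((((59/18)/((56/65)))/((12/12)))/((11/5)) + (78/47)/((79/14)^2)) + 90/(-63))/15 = 350066461145/1931931406944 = 0.18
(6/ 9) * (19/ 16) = 19/ 24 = 0.79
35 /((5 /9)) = 63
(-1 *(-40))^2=1600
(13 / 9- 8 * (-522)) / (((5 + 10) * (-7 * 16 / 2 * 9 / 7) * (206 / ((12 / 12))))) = -0.02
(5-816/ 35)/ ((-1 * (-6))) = -641/ 210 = -3.05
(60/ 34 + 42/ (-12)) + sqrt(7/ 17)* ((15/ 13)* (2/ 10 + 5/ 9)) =-59/ 34 + 2* sqrt(119)/ 39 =-1.18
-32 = -32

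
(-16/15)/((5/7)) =-112/75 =-1.49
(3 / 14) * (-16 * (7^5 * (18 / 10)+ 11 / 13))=-47195376 / 455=-103726.10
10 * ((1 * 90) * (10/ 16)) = 1125/ 2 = 562.50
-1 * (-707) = 707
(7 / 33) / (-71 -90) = -1 / 759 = -0.00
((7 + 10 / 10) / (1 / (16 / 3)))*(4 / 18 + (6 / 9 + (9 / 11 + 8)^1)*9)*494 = 535764736 / 297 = 1803921.67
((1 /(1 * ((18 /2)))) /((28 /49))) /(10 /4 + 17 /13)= 0.05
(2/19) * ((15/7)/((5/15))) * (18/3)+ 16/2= 1604/133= 12.06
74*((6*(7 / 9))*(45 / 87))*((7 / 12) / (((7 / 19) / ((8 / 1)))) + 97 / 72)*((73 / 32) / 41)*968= 11541683615 / 85608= 134820.15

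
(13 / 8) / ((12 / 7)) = 91 / 96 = 0.95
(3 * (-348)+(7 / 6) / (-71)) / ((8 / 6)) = -444751 / 568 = -783.01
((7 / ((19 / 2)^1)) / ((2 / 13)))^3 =753571 / 6859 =109.87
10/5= 2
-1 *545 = -545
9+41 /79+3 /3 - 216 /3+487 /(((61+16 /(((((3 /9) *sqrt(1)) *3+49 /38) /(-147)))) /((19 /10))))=-1382275733 /22138170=-62.44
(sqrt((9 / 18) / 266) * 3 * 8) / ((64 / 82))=123 * sqrt(133) / 1064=1.33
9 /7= 1.29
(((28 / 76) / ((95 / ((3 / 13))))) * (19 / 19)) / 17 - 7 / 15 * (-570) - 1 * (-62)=130840861 / 398905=328.00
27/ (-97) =-0.28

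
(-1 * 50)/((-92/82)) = 1025/23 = 44.57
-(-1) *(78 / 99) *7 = 182 / 33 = 5.52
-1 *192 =-192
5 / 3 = 1.67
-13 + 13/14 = -169/14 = -12.07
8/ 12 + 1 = 5/ 3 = 1.67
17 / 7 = 2.43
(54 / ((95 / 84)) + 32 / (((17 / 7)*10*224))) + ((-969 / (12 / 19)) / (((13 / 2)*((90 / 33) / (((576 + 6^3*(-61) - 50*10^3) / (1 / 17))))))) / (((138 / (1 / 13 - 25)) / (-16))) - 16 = 3341466637155181 / 12555010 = 266146075.32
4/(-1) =-4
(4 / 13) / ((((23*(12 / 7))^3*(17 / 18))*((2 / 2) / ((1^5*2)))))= 343 / 32266884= 0.00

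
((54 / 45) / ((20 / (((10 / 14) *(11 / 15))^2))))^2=14641 / 54022500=0.00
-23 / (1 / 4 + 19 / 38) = -92 / 3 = -30.67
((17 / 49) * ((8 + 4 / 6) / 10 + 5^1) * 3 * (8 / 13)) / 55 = 1088 / 15925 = 0.07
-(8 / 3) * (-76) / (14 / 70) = 3040 / 3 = 1013.33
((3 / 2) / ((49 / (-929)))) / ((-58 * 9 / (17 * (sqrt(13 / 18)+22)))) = 21.16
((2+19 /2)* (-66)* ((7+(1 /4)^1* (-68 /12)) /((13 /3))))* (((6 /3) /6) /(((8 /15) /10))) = -1271325 /208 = -6112.14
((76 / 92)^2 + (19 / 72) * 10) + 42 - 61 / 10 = 3734653 / 95220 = 39.22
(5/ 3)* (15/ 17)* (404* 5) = 50500/ 17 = 2970.59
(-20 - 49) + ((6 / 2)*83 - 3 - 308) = -131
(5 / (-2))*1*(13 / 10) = -13 / 4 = -3.25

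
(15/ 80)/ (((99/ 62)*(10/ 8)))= 31/ 330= 0.09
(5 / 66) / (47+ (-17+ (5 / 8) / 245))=980 / 388113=0.00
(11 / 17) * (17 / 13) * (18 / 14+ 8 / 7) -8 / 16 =283 / 182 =1.55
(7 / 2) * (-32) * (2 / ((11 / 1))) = -224 / 11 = -20.36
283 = 283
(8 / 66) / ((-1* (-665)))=4 / 21945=0.00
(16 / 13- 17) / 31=-205 / 403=-0.51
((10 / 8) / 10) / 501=1 / 4008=0.00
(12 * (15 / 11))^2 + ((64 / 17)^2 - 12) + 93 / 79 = 748979569 / 2762551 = 271.12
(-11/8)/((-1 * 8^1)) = 11/64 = 0.17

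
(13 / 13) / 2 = 1 / 2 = 0.50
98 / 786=0.12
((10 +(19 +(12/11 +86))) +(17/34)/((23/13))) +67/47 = 2801497/23782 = 117.80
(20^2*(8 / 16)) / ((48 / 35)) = 875 / 6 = 145.83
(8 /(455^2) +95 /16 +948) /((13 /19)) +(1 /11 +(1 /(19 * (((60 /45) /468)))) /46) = 288698034324099 /206995188400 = 1394.71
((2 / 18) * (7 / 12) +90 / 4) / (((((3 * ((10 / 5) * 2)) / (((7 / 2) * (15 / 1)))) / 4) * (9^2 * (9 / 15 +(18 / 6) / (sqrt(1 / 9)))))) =426475 / 839808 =0.51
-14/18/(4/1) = -7/36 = -0.19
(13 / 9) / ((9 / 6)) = 26 / 27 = 0.96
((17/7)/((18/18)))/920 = 17/6440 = 0.00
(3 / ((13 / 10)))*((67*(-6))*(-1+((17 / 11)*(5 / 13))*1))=699480 / 1859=376.27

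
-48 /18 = -2.67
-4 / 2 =-2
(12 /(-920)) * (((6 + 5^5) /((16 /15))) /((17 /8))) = -28179 /1564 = -18.02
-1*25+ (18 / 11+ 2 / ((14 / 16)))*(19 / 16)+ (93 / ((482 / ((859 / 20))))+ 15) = 546411 / 185570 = 2.94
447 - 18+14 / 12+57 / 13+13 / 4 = 68297 / 156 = 437.80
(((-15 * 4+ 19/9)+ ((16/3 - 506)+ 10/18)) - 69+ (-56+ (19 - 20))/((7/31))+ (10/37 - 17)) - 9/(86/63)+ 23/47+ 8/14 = -943959983/1046878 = -901.69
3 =3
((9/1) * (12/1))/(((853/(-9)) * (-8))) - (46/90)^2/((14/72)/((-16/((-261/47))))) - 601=-424092414517/701293950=-604.73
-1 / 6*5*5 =-25 / 6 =-4.17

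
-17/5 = -3.40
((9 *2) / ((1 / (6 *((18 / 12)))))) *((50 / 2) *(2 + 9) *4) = 178200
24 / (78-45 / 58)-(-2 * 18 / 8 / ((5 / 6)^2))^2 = -38892292 / 933125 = -41.68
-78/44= -39/22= -1.77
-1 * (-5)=5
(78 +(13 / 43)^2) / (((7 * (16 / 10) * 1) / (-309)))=-223084095 / 103544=-2154.49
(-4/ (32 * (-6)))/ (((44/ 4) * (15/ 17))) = 17/ 7920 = 0.00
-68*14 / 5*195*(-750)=27846000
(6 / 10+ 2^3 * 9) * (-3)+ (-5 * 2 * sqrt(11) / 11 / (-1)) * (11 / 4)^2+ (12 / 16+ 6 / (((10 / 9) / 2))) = -825 / 4+ 55 * sqrt(11) / 8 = -183.45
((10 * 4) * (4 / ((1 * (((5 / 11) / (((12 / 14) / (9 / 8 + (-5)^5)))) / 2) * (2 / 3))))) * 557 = -28233216 / 174937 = -161.39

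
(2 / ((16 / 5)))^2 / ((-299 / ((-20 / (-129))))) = -125 / 617136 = -0.00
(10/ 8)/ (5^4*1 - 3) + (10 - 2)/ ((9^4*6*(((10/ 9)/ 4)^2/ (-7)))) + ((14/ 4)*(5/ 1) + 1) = 279371819/ 15114600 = 18.48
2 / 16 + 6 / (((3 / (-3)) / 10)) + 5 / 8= -237 / 4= -59.25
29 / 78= 0.37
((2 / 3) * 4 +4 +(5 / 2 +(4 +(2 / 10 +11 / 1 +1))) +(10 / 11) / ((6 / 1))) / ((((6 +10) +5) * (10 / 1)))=401 / 3300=0.12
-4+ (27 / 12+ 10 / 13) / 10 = -1923 / 520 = -3.70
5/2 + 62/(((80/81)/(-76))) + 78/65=-23836/5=-4767.20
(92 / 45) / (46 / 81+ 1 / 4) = 3312 / 1325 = 2.50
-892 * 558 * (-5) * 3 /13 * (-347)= -2590715880 /13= -199285836.92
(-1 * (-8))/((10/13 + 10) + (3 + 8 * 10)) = 104/1219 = 0.09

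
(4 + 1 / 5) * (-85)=-357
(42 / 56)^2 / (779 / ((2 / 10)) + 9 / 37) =333 / 2305984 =0.00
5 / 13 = 0.38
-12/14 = -6/7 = -0.86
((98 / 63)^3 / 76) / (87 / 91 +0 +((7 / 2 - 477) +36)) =-124852 / 1100475801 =-0.00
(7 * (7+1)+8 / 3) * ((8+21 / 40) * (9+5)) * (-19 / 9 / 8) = -498883 / 270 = -1847.71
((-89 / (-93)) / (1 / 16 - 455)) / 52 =-356 / 8800311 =-0.00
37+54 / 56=1063 / 28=37.96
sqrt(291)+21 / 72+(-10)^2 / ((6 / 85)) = sqrt(291)+34007 / 24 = 1434.02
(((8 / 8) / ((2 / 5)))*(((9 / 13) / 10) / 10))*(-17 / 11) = -153 / 5720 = -0.03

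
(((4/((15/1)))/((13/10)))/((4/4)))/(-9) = -8/351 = -0.02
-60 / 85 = -12 / 17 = -0.71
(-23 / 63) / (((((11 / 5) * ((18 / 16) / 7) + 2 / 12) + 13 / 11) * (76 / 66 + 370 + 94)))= -11132 / 24140945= -0.00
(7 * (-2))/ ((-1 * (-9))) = -14/ 9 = -1.56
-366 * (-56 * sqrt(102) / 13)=20496 * sqrt(102) / 13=15923.03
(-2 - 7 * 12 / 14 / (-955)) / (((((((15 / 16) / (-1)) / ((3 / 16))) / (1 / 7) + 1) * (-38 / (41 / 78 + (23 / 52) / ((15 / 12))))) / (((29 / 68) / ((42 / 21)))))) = -69629 / 240602700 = -0.00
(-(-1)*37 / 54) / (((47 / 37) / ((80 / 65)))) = 10952 / 16497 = 0.66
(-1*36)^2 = 1296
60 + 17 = 77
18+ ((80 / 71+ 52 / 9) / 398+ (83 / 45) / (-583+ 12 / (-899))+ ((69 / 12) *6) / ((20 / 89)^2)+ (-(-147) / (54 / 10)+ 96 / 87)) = 729.53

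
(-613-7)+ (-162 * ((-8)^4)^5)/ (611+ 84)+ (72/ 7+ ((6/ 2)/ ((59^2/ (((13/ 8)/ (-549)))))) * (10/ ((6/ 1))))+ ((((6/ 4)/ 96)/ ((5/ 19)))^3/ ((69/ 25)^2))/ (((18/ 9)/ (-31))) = -692970507732076089639865508747791997/ 2578604890450821120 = -268738537764474293.33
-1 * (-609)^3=225866529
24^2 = 576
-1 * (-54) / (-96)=-9 / 16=-0.56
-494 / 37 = -13.35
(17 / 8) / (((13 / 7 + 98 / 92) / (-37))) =-26.90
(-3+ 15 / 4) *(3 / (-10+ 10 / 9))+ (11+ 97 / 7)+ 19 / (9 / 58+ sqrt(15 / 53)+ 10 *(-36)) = 423215172177243 / 17238052543040 - 63916 *sqrt(795) / 23086677513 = 24.55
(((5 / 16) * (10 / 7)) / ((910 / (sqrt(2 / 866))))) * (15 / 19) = 75 * sqrt(433) / 83849584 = 0.00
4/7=0.57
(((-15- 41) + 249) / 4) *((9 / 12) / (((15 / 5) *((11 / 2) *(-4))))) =-193 / 352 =-0.55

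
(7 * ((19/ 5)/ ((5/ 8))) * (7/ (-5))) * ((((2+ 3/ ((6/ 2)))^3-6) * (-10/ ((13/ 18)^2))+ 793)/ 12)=-122849174/ 63375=-1938.45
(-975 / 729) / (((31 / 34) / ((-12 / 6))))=22100 / 7533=2.93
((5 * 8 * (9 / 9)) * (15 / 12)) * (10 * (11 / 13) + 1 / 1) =6150 / 13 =473.08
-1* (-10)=10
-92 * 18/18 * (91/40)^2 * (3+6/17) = -1596.53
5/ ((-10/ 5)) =-5/ 2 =-2.50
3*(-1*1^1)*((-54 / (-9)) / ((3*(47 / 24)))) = -144 / 47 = -3.06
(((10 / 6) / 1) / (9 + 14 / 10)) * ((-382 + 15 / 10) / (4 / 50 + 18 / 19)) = -9036875 / 152256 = -59.35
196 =196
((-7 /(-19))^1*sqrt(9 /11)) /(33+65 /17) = 357*sqrt(11) /130834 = 0.01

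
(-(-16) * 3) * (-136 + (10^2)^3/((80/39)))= 23393472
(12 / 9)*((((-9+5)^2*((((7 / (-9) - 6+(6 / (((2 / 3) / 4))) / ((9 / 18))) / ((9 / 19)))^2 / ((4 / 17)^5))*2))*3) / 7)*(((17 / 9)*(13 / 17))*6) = 2295997250228669 / 551124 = 4166026611.49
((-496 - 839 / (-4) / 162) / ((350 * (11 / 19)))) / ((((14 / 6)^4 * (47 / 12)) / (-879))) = 16061468607 / 868921900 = 18.48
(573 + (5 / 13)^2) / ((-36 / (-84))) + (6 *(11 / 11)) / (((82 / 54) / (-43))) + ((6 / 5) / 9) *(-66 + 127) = 122183498 / 103935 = 1175.58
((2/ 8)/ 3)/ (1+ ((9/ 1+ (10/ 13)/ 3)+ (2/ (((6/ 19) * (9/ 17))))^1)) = 117/ 31196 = 0.00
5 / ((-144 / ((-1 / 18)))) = 0.00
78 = 78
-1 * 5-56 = -61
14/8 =7/4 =1.75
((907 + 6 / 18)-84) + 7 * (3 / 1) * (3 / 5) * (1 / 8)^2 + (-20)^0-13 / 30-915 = -29089 / 320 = -90.90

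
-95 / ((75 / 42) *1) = -266 / 5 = -53.20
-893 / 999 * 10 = -8.94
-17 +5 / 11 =-182 / 11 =-16.55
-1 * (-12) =12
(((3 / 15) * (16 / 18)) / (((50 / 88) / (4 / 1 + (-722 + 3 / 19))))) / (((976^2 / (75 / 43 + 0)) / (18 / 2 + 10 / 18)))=-150029 / 38177460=-0.00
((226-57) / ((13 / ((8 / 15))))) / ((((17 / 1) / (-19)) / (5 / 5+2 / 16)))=-741 / 85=-8.72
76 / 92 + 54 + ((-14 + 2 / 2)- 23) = 433 / 23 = 18.83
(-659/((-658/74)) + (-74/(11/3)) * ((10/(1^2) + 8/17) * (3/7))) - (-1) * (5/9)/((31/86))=-255930775/17164917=-14.91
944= 944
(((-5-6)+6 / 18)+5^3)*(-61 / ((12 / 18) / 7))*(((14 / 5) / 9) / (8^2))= -1025227 / 2880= -355.98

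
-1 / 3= -0.33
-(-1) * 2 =2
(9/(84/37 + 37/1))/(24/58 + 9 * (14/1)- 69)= 29/7265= 0.00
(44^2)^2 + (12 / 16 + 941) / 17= 254874295 / 68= 3748151.40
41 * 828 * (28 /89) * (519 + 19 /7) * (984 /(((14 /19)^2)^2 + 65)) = 1927083425167872 /22949273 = 83971436.71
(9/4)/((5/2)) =9/10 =0.90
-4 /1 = -4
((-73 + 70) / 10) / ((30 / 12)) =-3 / 25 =-0.12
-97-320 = -417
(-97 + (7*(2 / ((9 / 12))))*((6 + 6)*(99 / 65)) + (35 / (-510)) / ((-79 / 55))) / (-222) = -127913543 / 116276940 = -1.10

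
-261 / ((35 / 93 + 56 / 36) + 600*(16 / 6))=-72819 / 446939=-0.16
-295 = -295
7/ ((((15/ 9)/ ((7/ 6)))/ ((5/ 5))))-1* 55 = -501/ 10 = -50.10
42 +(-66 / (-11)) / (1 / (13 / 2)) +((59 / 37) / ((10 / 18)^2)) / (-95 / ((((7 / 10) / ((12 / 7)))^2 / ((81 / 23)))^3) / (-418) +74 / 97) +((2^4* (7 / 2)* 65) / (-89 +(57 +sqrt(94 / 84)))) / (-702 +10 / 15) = 1365* sqrt(1974) / 11298743 +326549058928181629031717303019183 / 4023285203098734118352805128950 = 81.17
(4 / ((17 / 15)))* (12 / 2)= 360 / 17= 21.18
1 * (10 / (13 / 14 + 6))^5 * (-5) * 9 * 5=-12101040000000 / 8587340257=-1409.17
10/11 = 0.91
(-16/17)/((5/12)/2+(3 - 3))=-384/85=-4.52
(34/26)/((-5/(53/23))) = -0.60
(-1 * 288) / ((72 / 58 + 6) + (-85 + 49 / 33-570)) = 68904 / 154621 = 0.45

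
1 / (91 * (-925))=-1 / 84175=-0.00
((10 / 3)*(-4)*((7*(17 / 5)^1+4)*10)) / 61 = -11120 / 183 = -60.77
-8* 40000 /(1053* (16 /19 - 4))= 304000 /3159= 96.23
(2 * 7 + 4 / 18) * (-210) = -8960 / 3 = -2986.67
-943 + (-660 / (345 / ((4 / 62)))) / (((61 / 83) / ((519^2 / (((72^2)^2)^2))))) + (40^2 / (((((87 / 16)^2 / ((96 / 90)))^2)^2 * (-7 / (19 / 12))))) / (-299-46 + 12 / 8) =-8247380774211188942011108527054684947 / 8745896913913332383180301847756800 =-943.00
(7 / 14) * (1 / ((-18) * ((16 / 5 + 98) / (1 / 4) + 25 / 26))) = -65 / 949482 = -0.00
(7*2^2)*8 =224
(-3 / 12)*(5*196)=-245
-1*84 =-84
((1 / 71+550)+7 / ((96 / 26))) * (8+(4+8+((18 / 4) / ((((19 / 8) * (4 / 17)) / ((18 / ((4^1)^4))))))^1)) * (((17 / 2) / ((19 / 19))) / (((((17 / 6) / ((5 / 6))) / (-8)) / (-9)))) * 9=12700452436155 / 690688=18388117.99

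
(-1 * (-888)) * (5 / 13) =4440 / 13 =341.54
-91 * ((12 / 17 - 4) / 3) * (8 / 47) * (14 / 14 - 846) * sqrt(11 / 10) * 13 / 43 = -44783648 * sqrt(110) / 103071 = -4557.00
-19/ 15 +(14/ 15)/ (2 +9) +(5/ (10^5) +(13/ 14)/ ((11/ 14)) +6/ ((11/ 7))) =3.82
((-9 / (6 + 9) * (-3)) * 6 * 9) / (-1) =-486 / 5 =-97.20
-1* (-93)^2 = -8649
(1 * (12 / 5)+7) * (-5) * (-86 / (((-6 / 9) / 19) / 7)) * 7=-5644653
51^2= 2601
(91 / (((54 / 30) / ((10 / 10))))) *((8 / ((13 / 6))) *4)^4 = 5284823040 / 2197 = 2405472.48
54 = 54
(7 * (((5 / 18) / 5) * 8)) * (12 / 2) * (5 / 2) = 140 / 3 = 46.67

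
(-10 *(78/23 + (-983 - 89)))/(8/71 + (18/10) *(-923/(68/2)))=-2966564600/13534051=-219.19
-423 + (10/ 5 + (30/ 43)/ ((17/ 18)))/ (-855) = -264379117/ 625005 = -423.00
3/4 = 0.75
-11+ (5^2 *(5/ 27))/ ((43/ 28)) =-9271/ 1161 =-7.99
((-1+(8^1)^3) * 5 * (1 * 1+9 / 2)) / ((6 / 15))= 140525 / 4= 35131.25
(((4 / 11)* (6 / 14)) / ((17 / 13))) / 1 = 156 / 1309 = 0.12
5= 5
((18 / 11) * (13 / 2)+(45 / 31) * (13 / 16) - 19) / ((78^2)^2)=-39197 / 201954145536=-0.00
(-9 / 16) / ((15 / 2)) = -3 / 40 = -0.08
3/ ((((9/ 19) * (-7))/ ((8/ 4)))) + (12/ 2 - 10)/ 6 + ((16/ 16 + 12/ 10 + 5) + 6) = 1126/ 105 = 10.72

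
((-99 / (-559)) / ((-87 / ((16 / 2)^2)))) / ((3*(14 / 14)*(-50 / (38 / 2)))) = 6688 / 405275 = 0.02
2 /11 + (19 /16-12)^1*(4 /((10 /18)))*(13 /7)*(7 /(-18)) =24819 /440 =56.41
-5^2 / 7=-3.57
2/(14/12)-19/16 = 59/112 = 0.53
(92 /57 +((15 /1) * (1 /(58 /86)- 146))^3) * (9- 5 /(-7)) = -98956343303.00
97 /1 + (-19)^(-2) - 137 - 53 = -33572 /361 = -93.00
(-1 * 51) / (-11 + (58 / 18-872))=459 / 7918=0.06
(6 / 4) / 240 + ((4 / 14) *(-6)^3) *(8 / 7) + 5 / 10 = -548991 / 7840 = -70.02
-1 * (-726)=726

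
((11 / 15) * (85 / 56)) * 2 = 187 / 84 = 2.23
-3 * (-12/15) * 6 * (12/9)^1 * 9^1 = 864/5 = 172.80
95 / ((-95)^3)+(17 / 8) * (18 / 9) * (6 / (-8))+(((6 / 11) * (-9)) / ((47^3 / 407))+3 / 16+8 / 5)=-1329939378 / 937002575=-1.42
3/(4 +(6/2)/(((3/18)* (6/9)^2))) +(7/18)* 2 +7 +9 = 13493/801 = 16.85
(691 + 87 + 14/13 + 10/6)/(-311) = -30449/12129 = -2.51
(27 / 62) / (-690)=-9 / 14260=-0.00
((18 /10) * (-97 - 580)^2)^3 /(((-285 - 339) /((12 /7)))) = -70187462315697315681 /45500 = -1542581589355984.96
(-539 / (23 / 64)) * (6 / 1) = -206976 / 23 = -8998.96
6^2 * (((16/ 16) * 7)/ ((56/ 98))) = 441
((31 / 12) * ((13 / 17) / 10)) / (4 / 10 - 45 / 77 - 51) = -31031 / 8040048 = -0.00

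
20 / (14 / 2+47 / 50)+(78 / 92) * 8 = 84932 / 9131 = 9.30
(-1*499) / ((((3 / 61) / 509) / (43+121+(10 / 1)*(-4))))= -1921187924 / 3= -640395974.67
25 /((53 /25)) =625 /53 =11.79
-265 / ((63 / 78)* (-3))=6890 / 63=109.37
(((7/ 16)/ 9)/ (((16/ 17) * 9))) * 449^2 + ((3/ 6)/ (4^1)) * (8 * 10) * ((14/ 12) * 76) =42376439/ 20736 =2043.62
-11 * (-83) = 913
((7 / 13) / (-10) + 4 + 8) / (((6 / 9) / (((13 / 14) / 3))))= 1553 / 280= 5.55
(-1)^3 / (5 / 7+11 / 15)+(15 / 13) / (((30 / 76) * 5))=-1049 / 9880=-0.11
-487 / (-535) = 487 / 535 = 0.91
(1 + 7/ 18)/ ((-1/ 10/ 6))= -83.33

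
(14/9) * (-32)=-448/9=-49.78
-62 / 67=-0.93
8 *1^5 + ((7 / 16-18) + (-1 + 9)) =-25 / 16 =-1.56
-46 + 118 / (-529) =-24452 / 529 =-46.22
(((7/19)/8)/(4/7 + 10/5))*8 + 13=4495/342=13.14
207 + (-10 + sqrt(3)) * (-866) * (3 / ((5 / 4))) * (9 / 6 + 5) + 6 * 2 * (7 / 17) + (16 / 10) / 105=1207623511 / 8925 - 67548 * sqrt(3) / 5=111908.64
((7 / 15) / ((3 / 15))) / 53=7 / 159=0.04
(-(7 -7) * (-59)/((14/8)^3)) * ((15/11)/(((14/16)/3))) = 0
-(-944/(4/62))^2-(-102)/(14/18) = -1498667050/7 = -214095292.86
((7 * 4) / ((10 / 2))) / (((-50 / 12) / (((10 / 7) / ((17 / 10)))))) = -1.13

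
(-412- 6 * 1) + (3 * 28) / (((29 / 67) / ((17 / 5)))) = 35066 / 145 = 241.83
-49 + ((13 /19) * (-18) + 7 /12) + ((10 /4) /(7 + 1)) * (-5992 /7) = -74837 /228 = -328.23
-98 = -98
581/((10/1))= 581/10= 58.10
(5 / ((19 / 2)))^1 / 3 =10 / 57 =0.18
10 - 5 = 5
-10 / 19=-0.53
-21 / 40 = -0.52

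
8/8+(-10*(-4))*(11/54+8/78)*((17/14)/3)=43921/7371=5.96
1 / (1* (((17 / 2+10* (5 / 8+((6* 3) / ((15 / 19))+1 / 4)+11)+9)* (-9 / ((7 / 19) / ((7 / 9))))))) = -4 / 27683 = -0.00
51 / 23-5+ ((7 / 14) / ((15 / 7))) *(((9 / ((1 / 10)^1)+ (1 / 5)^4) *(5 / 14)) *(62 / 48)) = 28586963 / 4140000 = 6.91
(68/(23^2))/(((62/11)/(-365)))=-136510/16399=-8.32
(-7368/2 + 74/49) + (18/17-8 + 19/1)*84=-2223734/833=-2669.55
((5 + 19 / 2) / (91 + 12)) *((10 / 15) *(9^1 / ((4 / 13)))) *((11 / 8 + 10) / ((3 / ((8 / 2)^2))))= 166.54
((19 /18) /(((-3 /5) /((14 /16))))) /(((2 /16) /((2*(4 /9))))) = -10.95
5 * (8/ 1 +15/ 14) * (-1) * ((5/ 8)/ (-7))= 3175/ 784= 4.05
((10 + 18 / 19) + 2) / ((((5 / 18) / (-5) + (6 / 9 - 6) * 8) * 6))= -738 / 14611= -0.05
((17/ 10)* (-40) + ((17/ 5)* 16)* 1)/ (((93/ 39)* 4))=-221/ 155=-1.43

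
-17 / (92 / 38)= -323 / 46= -7.02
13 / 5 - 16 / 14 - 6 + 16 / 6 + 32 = 30.12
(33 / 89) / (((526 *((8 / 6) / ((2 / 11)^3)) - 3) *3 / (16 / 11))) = 0.00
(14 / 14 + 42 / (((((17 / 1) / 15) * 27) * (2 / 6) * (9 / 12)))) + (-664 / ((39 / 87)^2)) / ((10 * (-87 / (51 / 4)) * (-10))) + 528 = 228251681 / 430950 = 529.65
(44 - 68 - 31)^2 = 3025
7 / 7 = 1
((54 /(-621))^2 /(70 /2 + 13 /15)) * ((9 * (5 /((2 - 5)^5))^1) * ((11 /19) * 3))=-550 /8111157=-0.00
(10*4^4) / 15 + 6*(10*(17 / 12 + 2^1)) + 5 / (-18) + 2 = 6793 / 18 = 377.39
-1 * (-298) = 298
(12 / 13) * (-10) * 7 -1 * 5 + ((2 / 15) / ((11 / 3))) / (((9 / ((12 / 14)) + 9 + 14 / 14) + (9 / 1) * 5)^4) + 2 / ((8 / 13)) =-66.37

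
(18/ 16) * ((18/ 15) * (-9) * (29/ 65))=-7047/ 1300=-5.42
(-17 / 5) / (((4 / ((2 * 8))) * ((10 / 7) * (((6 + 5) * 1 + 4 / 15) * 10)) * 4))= -357 / 16900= -0.02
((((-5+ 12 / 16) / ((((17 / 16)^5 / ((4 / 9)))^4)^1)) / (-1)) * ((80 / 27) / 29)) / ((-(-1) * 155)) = 1237940039285380274899124224 / 38073517323121434066686052629409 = 0.00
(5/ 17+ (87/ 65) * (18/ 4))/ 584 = 13961/ 1290640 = 0.01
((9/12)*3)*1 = 9/4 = 2.25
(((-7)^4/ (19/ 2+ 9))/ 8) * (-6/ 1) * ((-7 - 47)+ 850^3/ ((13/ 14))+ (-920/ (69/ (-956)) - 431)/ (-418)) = -25886566711653781/ 402116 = -64375868435.11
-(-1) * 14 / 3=14 / 3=4.67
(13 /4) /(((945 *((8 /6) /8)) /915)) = 793 /42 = 18.88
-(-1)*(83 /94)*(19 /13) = 1.29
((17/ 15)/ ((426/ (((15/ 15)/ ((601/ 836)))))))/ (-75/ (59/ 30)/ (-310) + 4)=12996874/ 14480190495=0.00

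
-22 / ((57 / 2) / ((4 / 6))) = -0.51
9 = 9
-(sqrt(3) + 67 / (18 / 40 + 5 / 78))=-52260 / 401- sqrt(3)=-132.06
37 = 37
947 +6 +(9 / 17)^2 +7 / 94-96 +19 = 23807053 / 27166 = 876.35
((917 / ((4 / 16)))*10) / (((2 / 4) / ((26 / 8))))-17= 238403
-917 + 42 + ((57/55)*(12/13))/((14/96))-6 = -4376573/5005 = -874.44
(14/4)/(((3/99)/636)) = 73458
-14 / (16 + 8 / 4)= -7 / 9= -0.78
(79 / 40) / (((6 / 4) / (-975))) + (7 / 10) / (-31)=-795939 / 620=-1283.77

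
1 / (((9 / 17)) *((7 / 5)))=85 / 63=1.35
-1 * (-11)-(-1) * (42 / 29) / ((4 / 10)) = 424 / 29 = 14.62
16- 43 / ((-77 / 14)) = 262 / 11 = 23.82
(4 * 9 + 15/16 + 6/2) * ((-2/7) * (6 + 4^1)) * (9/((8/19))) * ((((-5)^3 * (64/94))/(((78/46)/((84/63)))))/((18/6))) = 232702500/4277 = 54407.88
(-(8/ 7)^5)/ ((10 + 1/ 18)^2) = -10616832/ 550614127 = -0.02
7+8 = 15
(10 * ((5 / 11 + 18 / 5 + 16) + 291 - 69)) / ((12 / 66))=13313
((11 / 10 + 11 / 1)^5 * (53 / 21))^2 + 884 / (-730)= 137952095710496113806729457 / 321930000000000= 428515813097.56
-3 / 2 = -1.50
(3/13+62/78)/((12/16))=160/117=1.37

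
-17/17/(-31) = 1/31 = 0.03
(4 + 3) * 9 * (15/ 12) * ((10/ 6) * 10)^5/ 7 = 390625000/ 27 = 14467592.59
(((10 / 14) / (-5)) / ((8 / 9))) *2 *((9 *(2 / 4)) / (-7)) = 0.21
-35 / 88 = -0.40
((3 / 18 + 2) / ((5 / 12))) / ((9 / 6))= 52 / 15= 3.47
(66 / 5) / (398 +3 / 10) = 0.03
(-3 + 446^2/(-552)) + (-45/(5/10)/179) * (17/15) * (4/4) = -8989673/24702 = -363.92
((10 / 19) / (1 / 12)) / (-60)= -2 / 19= -0.11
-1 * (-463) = 463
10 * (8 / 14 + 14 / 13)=1500 / 91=16.48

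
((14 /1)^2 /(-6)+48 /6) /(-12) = 37 /18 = 2.06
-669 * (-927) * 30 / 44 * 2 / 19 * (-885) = -8232663825 / 209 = -39390736.00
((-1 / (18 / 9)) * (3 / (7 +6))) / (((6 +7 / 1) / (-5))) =15 / 338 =0.04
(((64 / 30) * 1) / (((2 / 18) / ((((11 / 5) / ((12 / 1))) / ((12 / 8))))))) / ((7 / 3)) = 176 / 175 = 1.01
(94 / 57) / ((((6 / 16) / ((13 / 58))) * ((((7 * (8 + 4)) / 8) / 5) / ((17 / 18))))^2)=1836421600 / 15411218193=0.12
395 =395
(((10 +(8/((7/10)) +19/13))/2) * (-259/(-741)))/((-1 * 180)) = -77071/3467880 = -0.02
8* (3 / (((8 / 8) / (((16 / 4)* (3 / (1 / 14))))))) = 4032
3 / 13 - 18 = -231 / 13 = -17.77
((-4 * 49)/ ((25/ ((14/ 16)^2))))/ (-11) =2401/ 4400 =0.55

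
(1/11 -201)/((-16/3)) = 3315/88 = 37.67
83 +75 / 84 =83.89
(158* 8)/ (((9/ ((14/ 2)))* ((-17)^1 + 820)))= 8848/ 7227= 1.22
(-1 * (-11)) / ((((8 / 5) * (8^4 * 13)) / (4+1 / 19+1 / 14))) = 60335 / 113311744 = 0.00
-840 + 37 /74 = -1679 /2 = -839.50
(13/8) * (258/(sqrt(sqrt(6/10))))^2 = 72111 * sqrt(15)/2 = 139642.35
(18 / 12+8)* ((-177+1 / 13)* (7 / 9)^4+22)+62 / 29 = -999144611 / 2473497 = -403.94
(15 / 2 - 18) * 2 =-21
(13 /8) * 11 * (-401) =-57343 /8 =-7167.88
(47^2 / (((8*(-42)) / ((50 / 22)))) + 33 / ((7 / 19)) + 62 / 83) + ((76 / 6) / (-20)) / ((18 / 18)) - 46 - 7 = 11116891 / 511280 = 21.74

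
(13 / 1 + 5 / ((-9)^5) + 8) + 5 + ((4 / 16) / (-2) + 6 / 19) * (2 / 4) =26.10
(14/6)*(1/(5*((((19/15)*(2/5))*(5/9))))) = 63/38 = 1.66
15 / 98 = 0.15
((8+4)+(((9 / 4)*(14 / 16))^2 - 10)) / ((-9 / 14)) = -42119 / 4608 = -9.14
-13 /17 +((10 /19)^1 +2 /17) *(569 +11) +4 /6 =361825 /969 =373.40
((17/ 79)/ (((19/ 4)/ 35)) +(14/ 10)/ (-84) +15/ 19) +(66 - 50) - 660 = -57786241/ 90060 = -641.64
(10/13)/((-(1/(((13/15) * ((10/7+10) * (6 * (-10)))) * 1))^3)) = 55377920000/343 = 161451661.81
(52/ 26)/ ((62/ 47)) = 47/ 31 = 1.52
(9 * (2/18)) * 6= 6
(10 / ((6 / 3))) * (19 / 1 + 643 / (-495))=8762 / 99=88.51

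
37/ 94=0.39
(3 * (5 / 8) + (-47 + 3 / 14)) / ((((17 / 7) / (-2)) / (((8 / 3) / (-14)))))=-2515 / 357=-7.04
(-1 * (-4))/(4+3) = 4/7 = 0.57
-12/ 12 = -1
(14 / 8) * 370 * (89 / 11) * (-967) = -111451585 / 22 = -5065981.14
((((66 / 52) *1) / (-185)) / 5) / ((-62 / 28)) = 231 / 372775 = 0.00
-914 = -914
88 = 88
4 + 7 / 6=31 / 6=5.17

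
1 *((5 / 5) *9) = 9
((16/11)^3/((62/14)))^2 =822083584/1702470121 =0.48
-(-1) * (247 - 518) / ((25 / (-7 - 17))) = 6504 / 25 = 260.16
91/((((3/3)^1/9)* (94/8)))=3276/47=69.70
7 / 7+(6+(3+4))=14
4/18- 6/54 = 1/9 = 0.11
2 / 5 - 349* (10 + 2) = -20938 / 5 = -4187.60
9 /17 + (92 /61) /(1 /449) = 677.71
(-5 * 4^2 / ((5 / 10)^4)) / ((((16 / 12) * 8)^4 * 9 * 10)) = -9 / 8192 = -0.00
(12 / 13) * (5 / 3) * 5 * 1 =100 / 13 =7.69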